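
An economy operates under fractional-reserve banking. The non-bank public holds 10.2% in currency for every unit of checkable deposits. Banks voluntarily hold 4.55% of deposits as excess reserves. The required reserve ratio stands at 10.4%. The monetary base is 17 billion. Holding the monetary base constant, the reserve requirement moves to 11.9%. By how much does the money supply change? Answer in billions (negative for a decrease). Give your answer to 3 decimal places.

Initially m₁ = (1 + 0.102) / (0.104 + 0.0455 + 0.102) ≈ 4.381710, so M₁ = 4.381710 × 17 ≈ 74.4891 billion.
After the change m₂ = (1 + 0.102) / (0.119 + 0.0455 + 0.102) ≈ 4.135084, so M₂ = 4.135084 × 17 ≈ 70.2964 billion.
ΔM = M₂ − M₁ = 70.2964 − 74.4891 = -4.1927 billion.

-4.193 billion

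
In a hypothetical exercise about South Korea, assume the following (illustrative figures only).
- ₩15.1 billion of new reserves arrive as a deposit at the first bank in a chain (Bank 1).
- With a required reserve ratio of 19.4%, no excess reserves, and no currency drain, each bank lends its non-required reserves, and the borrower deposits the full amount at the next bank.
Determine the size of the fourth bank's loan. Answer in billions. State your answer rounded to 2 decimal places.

₩6.37 billion

Each bank lends a fraction (1 − rr) = 0.8060 of the deposit it receives, so Bank 4 receives 15.1·0.8060^3 and lends 15.1·0.8060^4 ≈ 6.3726 billion.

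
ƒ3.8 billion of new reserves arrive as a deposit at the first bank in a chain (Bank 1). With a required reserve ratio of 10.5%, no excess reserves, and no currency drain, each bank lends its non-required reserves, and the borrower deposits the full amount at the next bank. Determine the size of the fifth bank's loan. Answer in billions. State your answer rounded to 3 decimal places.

Each bank lends a fraction (1 − rr) = 0.8950 of the deposit it receives, so Bank 5 receives 3.8·0.8950^4 and lends 3.8·0.8950^5 ≈ 2.1822 billion.

ƒ2.182 billion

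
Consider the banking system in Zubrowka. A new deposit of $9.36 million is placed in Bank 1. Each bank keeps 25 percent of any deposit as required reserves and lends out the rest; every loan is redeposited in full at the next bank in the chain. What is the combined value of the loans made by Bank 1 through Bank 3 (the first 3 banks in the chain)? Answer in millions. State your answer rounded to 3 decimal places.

$16.234 million

Bank i lends (1 − rr)^i of the original deposit: Bank 1 lends 9.36·0.7500 = 7.0200, Bank 2 lends 9.36·0.7500² = 5.2650, and so on.
Summing a geometric series: total = 9.36·[0.7500·(1 − 0.7500^3) / (1 − 0.7500)] ≈ 16.2338 million.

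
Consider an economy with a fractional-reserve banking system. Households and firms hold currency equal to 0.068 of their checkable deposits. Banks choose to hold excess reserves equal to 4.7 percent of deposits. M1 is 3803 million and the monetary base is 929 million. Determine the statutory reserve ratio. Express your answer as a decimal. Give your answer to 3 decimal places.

Using m = M/MB = 3803/929 ≈ 4.093649. Since m = (1 + c)/(c + rr + e), the denominator satisfies c + rr + e = (1 + c)/m = (1 + 0.068) / 4.093649 ≈ 0.260892.
With c = 0.068 and e = 0.047, the statutory reserve ratio is 0.260892 − 0.068 − 0.047 = 0.145892.

0.146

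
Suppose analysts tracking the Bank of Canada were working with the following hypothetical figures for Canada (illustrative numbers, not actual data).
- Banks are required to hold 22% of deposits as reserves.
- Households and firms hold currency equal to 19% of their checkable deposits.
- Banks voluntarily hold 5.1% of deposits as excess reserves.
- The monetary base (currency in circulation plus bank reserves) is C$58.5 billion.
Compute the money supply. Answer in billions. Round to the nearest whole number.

C$151 billion

The money multiplier is m = (1 + c) / (rr + e + c) = (1 + 0.19) / (0.22 + 0.051 + 0.19) ≈ 2.5813.
So M = m × MB = 2.5813 × 58.5 ≈ 151.0061 billion.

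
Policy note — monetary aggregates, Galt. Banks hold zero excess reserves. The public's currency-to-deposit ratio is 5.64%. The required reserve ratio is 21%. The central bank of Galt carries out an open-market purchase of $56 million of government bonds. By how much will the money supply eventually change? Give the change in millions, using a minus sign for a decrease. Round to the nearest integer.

The money multiplier is m = (1 + c) / (rr + c) = (1 + 0.0564) / (0.21 + 0.0564) ≈ 3.9655.
The purchase adds 56 million of base, so ΔM = m × ΔMB = 3.9655 × (+56) = 222.068 million.

$222 million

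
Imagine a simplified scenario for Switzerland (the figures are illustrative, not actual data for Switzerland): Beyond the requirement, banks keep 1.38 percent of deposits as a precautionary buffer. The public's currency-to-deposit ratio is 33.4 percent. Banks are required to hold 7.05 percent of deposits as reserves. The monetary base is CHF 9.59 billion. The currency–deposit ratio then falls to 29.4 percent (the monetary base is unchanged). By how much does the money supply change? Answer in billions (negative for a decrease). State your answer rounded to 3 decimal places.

CHF 2.220 billion

Initially m₁ = (1 + 0.334) / (0.0705 + 0.0138 + 0.334) ≈ 3.18910, so M₁ = 3.18910 × 9.59 ≈ 30.5835 billion.
After the change m₂ = (1 + 0.294) / (0.0705 + 0.0138 + 0.294) ≈ 3.42057, so M₂ = 3.42057 × 9.59 ≈ 32.8033 billion.
ΔM = M₂ − M₁ = 32.8033 − 30.5835 = 2.2198 billion.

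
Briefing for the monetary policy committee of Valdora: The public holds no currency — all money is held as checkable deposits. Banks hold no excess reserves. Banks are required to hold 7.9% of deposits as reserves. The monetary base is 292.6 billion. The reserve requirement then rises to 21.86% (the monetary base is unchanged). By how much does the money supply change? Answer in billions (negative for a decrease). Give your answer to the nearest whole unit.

Initially m₁ = 1 / (0.079) ≈ 12.6582, so M₁ = 12.6582 × 292.6 ≈ 3703.7893 billion.
After the change m₂ = 1 / (0.2186) ≈ 4.5746, so M₂ = 4.5746 × 292.6 ≈ 1338.528 billion.
ΔM = M₂ − M₁ = 1338.528 − 3703.7893 = -2365.2613 billion.

-2365 billion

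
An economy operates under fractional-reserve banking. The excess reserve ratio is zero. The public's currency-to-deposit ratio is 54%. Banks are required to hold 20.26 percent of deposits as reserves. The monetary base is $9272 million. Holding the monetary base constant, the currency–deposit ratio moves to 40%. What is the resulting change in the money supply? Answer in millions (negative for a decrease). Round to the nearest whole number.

Initially m₁ = (1 + 0.54) / (0.2026 + 0.54) ≈ 2.07379, so M₁ = 2.07379 × 9272 ≈ 19228.1809 million.
After the change m₂ = (1 + 0.4) / (0.2026 + 0.4) ≈ 2.32327, so M₂ = 2.32327 × 9272 ≈ 21541.3594 million.
ΔM = M₂ − M₁ = 21541.3594 − 19228.1809 = 2313.1785 million.

$2313 million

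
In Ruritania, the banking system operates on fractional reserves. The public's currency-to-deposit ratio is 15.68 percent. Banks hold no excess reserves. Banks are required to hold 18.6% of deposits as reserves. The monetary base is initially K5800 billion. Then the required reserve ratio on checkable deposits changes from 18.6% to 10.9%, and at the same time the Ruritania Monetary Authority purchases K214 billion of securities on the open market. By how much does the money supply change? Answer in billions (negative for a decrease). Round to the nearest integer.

K6601 billion

Before: m₁ = (1 + 0.1568) / (0.186 + 0.1568) ≈ 3.37456, MB₁ = 5800, so M₁ = 3.37456 × 5800 = 19572.448 billion.
After: m₂ = (1 + 0.1568) / (0.109 + 0.1568) ≈ 4.35214, MB₂ = 5800 + 214 = 6014, so M₂ = 4.35214 × 6014 ≈ 26173.77 billion.
ΔM = M₂ − M₁ = 26173.77 − 19572.448 = 6601.322 billion.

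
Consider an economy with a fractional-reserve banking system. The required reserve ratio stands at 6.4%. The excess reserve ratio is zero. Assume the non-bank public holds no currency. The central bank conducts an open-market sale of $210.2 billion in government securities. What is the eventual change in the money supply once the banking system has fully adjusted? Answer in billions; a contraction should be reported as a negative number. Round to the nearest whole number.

-3284 billion

The simple money multiplier is m = 1/rr = 1/0.064 = 15.6250.
An open-market sale reduces the monetary base by 210.2 billion, so ΔM = m × ΔMB = 15.6250 × (−210.2) = -3284.375 billion.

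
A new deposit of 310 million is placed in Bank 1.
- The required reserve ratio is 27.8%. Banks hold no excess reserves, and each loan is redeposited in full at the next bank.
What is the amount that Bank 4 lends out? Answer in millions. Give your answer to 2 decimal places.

84.24 million

Each bank lends a fraction (1 − rr) = 0.7220 of the deposit it receives, so Bank 4 receives 310·0.7220^3 and lends 310·0.7220^4 ≈ 84.2385 million.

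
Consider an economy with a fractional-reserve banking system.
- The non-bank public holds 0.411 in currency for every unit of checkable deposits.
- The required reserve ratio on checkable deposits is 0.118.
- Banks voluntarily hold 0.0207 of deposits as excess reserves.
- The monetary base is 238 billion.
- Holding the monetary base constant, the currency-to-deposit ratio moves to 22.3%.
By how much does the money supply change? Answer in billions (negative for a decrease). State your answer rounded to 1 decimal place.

193.8 billion

Initially m₁ = (1 + 0.411) / (0.118 + 0.0207 + 0.411) ≈ 2.56685, so M₁ = 2.56685 × 238 = 610.9103 billion.
After the change m₂ = (1 + 0.223) / (0.118 + 0.0207 + 0.223) ≈ 3.38126, so M₂ = 3.38126 × 238 ≈ 804.7399 billion.
ΔM = M₂ − M₁ = 804.7399 − 610.9103 = 193.8296 billion.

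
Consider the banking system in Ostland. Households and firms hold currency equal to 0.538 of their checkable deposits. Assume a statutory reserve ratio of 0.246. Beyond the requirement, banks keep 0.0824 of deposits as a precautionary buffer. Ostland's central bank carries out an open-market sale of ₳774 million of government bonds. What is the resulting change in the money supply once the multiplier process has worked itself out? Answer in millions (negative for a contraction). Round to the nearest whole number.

-1374 million

The money multiplier is m = (1 + c) / (rr + e + c) = (1 + 0.538) / (0.246 + 0.0824 + 0.538) ≈ 1.7752.
The sale removes 774 million of base, so ΔM = m × ΔMB = 1.7752 × (−774) = -1374.0048 million.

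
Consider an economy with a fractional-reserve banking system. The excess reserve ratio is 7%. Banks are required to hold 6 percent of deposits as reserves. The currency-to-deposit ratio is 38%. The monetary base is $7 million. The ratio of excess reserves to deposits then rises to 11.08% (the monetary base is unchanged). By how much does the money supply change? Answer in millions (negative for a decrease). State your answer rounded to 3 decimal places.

-1.403 million

Initially m₁ = (1 + 0.38) / (0.06 + 0.07 + 0.38) ≈ 2.70588, so M₁ = 2.70588 × 7 ≈ 18.9412 million.
After the change m₂ = (1 + 0.38) / (0.06 + 0.1108 + 0.38) ≈ 2.50545, so M₂ = 2.50545 × 7 ≈ 17.5382 million.
ΔM = M₂ − M₁ = 17.5382 − 18.9412 = -1.403 million.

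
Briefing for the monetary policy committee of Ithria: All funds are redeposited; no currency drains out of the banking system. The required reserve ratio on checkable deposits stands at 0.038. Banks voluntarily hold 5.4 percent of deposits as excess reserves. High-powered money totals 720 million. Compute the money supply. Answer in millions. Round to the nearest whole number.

The money multiplier is m = 1 / (rr + e) = 1 / (0.038 + 0.054) ≈ 10.8696.
So M = m × MB = 10.8696 × 720 = 7826.112 million.

7826 million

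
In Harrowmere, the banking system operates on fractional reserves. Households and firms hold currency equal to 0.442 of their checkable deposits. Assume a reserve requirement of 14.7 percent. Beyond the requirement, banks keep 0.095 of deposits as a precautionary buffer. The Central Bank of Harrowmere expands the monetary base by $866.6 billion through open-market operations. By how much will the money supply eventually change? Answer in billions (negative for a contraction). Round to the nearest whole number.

$1827 billion

The money multiplier is m = (1 + c) / (rr + e + c) = (1 + 0.442) / (0.147 + 0.095 + 0.442) ≈ 2.1082.
The purchase adds 866.6 billion of base, so ΔM = m × ΔMB = 2.1082 × (+866.6) ≈ 1826.9661 billion.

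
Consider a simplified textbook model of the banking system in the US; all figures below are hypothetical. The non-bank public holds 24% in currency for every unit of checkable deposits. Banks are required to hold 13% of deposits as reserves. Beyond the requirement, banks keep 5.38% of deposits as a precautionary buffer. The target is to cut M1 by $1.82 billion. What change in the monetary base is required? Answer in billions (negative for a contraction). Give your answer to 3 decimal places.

The money multiplier is m = (1 + c) / (rr + e + c) = (1 + 0.24) / (0.13 + 0.0538 + 0.24) ≈ 2.92591.
ΔMB = ΔM / m = (−1.82) / 2.92591 ≈ -0.622 billion.

-0.622 billion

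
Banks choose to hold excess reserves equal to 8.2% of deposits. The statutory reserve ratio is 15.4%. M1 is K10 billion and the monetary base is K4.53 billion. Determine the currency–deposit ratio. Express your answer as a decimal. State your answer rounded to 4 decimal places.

0.3967

Using m = M/MB = 10/4.53 ≈ 2.207506. From m = (1 + c)/(c + rr + e), rearranging gives 1 + c = m·(c + rr + e), so c·(1 − m) = m·(rr + e) − 1.
Hence c = [m·(rr + e) − 1]/(1 − m) = [2.207506 × (0.154 + 0.082) − 1] / (1 − 2.207506) ≈ 0.396709.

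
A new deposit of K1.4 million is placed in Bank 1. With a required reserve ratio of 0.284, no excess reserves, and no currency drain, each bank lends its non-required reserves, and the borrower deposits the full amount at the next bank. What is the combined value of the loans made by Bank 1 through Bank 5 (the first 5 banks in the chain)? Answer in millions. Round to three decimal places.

Bank i lends (1 − rr)^i of the original deposit: Bank 1 lends 1.4·0.7160 = 1.0024, Bank 2 lends 1.4·0.7160² ≈ 0.7177, and so on.
Summing a geometric series: total = 1.4·[0.7160·(1 − 0.7160^5) / (1 − 0.7160)] ≈ 2.8654 million.

K2.865 million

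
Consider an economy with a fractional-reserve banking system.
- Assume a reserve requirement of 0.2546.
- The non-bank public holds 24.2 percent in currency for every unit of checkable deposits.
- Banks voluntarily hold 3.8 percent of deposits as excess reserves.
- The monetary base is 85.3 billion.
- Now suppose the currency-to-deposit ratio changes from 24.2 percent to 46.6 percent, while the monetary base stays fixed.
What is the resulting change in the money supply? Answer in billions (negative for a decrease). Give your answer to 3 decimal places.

-33.329 billion

Initially m₁ = (1 + 0.242) / (0.2546 + 0.038 + 0.242) ≈ 2.323232, so M₁ = 2.323232 × 85.3 ≈ 198.1717 billion.
After the change m₂ = (1 + 0.466) / (0.2546 + 0.038 + 0.466) ≈ 1.932507, so M₂ = 1.932507 × 85.3 ≈ 164.8428 billion.
ΔM = M₂ − M₁ = 164.8428 − 198.1717 = -33.3289 billion.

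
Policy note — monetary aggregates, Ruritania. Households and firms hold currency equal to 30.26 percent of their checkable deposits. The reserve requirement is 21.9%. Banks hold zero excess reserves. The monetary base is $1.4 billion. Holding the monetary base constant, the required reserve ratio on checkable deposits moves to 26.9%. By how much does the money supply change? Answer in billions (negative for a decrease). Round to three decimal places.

Initially m₁ = (1 + 0.3026) / (0.219 + 0.3026) ≈ 2.49732, so M₁ = 2.49732 × 1.4 ≈ 3.4962 billion.
After the change m₂ = (1 + 0.3026) / (0.269 + 0.3026) ≈ 2.27887, so M₂ = 2.27887 × 1.4 ≈ 3.1904 billion.
ΔM = M₂ − M₁ = 3.1904 − 3.4962 = -0.3058 billion.

-0.306 billion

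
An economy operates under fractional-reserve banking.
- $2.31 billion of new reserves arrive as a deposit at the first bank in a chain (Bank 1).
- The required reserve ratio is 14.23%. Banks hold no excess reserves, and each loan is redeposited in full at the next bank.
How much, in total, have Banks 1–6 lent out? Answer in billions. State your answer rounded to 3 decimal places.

$8.380 billion

Bank i lends (1 − rr)^i of the original deposit: Bank 1 lends 2.31·0.8577 ≈ 1.9813, Bank 2 lends 2.31·0.8577² ≈ 1.6993, and so on.
Summing a geometric series: total = 2.31·[0.8577·(1 − 0.8577^6) / (1 − 0.8577)] ≈ 8.3802 billion.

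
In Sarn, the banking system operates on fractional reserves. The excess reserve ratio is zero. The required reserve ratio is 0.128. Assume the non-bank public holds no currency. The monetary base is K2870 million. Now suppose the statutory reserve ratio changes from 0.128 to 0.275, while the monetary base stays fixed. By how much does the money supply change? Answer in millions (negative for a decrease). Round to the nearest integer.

Initially m₁ = 1 / (0.128) = 7.81250, so M₁ = 7.81250 × 2870 = 22421.875 million.
After the change m₂ = 1 / (0.275) ≈ 3.63636, so M₂ = 3.63636 × 2870 = 10436.3532 million.
ΔM = M₂ − M₁ = 10436.3532 − 22421.875 = -11985.5218 million.

-11986 million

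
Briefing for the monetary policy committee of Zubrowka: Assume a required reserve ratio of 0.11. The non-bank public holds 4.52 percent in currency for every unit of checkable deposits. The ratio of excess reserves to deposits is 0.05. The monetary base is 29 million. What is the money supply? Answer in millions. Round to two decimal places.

The money multiplier is m = (1 + c) / (rr + e + c) = (1 + 0.0452) / (0.11 + 0.05 + 0.0452) ≈ 5.09357.
So M = m × MB = 5.09357 × 29 ≈ 147.7135 million.

147.71 million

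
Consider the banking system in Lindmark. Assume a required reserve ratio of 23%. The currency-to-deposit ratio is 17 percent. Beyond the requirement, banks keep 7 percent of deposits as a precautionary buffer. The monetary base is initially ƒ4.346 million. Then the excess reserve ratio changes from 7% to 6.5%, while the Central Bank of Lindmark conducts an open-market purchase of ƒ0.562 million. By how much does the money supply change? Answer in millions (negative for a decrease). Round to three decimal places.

ƒ1.530 million

Before: m₁ = (1 + 0.17) / (0.23 + 0.07 + 0.17) ≈ 2.48936, MB₁ = 4.346, so M₁ = 2.48936 × 4.346 ≈ 10.8188 million.
After: m₂ = (1 + 0.17) / (0.23 + 0.065 + 0.17) ≈ 2.51613, MB₂ = 4.346 + 0.562 = 4.908, so M₂ = 2.51613 × 4.908 ≈ 12.3492 million.
ΔM = M₂ − M₁ = 12.3492 − 10.8188 = 1.5304 million.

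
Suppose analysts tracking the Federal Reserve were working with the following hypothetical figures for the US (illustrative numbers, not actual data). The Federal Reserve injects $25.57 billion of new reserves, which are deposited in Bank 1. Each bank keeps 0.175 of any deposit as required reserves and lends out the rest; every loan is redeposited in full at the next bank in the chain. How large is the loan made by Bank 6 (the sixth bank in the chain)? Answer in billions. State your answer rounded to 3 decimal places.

Each bank lends a fraction (1 − rr) = 0.8250 of the deposit it receives, so Bank 6 receives 25.57·0.8250^5 and lends 25.57·0.8250^6 ≈ 8.0622 billion.

$8.062 billion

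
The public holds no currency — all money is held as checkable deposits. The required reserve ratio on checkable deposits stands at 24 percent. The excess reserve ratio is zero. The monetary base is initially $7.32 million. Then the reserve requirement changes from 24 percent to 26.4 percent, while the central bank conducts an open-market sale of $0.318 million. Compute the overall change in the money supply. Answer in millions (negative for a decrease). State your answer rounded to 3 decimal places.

-3.977 million

Before: m₁ = 1 / (0.24) ≈ 4.16667, MB₁ = 7.32, so M₁ = 4.16667 × 7.32 ≈ 30.5 million.
After: m₂ = 1 / (0.264) ≈ 3.78788, MB₂ = 7.32 − 0.318 = 7.002, so M₂ = 3.78788 × 7.002 ≈ 26.5227 million.
ΔM = M₂ − M₁ = 26.5227 − 30.5 = -3.9773 million.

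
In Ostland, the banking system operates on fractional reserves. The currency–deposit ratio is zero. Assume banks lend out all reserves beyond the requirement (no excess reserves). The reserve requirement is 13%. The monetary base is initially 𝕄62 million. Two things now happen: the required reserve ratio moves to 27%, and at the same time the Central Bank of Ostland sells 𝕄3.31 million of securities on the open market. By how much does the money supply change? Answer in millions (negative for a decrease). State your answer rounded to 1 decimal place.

-259.6 million

Before: m₁ = 1 / (0.13) ≈ 7.6923, MB₁ = 62, so M₁ = 7.6923 × 62 = 476.9226 million.
After: m₂ = 1 / (0.27) ≈ 3.7037, MB₂ = 62 − 3.31 = 58.69, so M₂ = 3.7037 × 58.69 ≈ 217.3702 million.
ΔM = M₂ − M₁ = 217.3702 − 476.9226 = -259.5524 million.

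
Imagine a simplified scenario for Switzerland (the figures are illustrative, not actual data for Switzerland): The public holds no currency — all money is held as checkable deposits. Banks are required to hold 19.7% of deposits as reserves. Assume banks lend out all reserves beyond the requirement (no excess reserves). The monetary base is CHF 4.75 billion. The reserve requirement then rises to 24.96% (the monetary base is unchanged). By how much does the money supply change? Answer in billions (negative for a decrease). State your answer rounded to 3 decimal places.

-5.081 billion

Initially m₁ = 1 / (0.197) ≈ 5.07614, so M₁ = 5.07614 × 4.75 ≈ 24.1117 billion.
After the change m₂ = 1 / (0.2496) ≈ 4.00641, so M₂ = 4.00641 × 4.75 ≈ 19.0304 billion.
ΔM = M₂ − M₁ = 19.0304 − 24.1117 = -5.0813 billion.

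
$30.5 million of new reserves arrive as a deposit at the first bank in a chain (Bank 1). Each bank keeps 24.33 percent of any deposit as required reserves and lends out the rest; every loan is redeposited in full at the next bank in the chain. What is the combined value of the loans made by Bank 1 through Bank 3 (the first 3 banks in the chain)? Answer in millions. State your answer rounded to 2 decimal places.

Bank i lends (1 − rr)^i of the original deposit: Bank 1 lends 30.5·0.7567 ≈ 23.0794, Bank 2 lends 30.5·0.7567² ≈ 17.4641, and so on.
Summing a geometric series: total = 30.5·[0.7567·(1 − 0.7567^3) / (1 − 0.7567)] ≈ 53.7586 million.

$53.76 million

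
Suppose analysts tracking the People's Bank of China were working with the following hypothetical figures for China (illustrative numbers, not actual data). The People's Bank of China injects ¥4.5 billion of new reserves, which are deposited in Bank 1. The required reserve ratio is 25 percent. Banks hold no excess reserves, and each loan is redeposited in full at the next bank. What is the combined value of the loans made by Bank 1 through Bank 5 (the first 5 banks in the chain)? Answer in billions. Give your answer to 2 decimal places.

¥10.30 billion

Bank i lends (1 − rr)^i of the original deposit: Bank 1 lends 4.5·0.7500 = 3.3750, Bank 2 lends 4.5·0.7500² ≈ 2.5312, and so on.
Summing a geometric series: total = 4.5·[0.7500·(1 − 0.7500^5) / (1 − 0.7500)] ≈ 10.2964 billion.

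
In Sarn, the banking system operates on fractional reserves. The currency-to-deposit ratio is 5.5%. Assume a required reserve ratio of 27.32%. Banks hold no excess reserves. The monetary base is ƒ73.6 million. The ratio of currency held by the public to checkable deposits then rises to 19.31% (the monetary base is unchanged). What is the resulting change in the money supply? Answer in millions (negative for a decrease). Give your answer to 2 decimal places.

-48.27 million

Initially m₁ = (1 + 0.055) / (0.2732 + 0.055) ≈ 3.21450, so M₁ = 3.21450 × 73.6 = 236.5872 million.
After the change m₂ = (1 + 0.1931) / (0.2732 + 0.1931) ≈ 2.55865, so M₂ = 2.55865 × 73.6 ≈ 188.3166 million.
ΔM = M₂ − M₁ = 188.3166 − 236.5872 = -48.2706 million.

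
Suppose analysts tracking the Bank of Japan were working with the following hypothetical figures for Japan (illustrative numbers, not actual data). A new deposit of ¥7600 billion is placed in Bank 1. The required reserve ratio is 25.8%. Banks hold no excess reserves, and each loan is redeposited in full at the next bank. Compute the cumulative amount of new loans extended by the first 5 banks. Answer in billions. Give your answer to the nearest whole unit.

¥16941 billion

Bank i lends (1 − rr)^i of the original deposit: Bank 1 lends 7600·0.7420 = 5639.2000, Bank 2 lends 7600·0.7420² = 4184.2864, and so on.
Summing a geometric series: total = 7600·[0.7420·(1 − 0.7420^5) / (1 − 0.7420)] ≈ 16941.3027 billion.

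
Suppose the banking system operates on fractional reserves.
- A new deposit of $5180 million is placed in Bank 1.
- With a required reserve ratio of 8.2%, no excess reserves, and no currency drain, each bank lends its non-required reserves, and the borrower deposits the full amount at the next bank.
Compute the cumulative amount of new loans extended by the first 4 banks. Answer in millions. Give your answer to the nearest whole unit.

Bank i lends (1 − rr)^i of the original deposit: Bank 1 lends 5180·0.9180 = 4755.2400, Bank 2 lends 5180·0.9180² ≈ 4365.3103, and so on.
Summing a geometric series: total = 5180·[0.9180·(1 − 0.9180^4) / (1 − 0.9180)] ≈ 16806.6570 million.

$16807 million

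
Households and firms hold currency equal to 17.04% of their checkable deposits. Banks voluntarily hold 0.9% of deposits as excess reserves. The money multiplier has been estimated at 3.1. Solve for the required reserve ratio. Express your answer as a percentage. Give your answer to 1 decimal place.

Using m = 3.1. Since m = (1 + c)/(c + rr + e), the denominator satisfies c + rr + e = (1 + c)/m = (1 + 0.1704) / 3.1 ≈ 0.377548.
With c = 0.1704 and e = 0.009, the required reserve ratio is 0.377548 − 0.1704 − 0.009 = 0.198148.

19.8%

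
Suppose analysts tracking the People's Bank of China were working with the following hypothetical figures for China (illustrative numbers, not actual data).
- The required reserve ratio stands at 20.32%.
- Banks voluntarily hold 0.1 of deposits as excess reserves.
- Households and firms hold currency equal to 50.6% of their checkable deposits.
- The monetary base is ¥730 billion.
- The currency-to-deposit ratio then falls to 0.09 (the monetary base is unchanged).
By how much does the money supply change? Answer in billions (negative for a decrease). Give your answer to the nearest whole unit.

¥665 billion

Initially m₁ = (1 + 0.506) / (0.2032 + 0.1 + 0.506) ≈ 1.8611, so M₁ = 1.8611 × 730 = 1358.603 billion.
After the change m₂ = (1 + 0.09) / (0.2032 + 0.1 + 0.09) ≈ 2.7721, so M₂ = 2.7721 × 730 = 2023.633 billion.
ΔM = M₂ − M₁ = 2023.633 − 1358.603 = 665.03 billion.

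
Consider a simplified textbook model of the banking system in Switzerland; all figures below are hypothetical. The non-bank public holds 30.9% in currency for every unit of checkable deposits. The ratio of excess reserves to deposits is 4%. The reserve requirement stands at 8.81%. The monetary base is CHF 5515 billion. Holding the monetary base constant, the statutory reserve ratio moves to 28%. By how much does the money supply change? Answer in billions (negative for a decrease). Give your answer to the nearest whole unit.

Initially m₁ = (1 + 0.309) / (0.0881 + 0.04 + 0.309) ≈ 2.99474, so M₁ = 2.99474 × 5515 = 16515.9911 billion.
After the change m₂ = (1 + 0.309) / (0.28 + 0.04 + 0.309) ≈ 2.08108, so M₂ = 2.08108 × 5515 = 11477.1562 billion.
ΔM = M₂ − M₁ = 11477.1562 − 16515.9911 = -5038.8349 billion.

-5039 billion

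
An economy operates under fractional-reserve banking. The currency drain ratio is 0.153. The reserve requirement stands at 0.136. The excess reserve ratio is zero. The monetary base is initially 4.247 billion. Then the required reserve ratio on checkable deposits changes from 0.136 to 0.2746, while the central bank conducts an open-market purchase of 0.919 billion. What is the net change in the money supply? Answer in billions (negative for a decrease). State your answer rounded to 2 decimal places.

Before: m₁ = (1 + 0.153) / (0.136 + 0.153) ≈ 3.9896, MB₁ = 4.247, so M₁ = 3.9896 × 4.247 ≈ 16.9438 billion.
After: m₂ = (1 + 0.153) / (0.2746 + 0.153) ≈ 2.6964, MB₂ = 4.247 + 0.919 = 5.166, so M₂ = 2.6964 × 5.166 ≈ 13.9296 billion.
ΔM = M₂ − M₁ = 13.9296 − 16.9438 = -3.0142 billion.

-3.01 billion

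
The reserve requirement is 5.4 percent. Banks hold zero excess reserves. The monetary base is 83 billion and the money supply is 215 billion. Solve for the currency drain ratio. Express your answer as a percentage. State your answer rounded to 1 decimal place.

Using m = M/MB = 215/83 ≈ 2.590361. From m = (1 + c)/(c + rr + e), rearranging gives 1 + c = m·(c + rr + e), so c·(1 − m) = m·(rr + e) − 1.
Hence c = [m·(rr + e) − 1]/(1 − m) = [2.590361 × (0.054 + 0) − 1] / (1 − 2.590361) ≈ 0.540834.

54.1%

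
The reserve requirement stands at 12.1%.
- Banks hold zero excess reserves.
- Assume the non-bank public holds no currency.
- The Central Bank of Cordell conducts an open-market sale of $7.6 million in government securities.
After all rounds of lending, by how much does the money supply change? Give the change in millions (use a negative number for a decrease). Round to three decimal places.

The simple money multiplier is m = 1/rr = 1/0.121 ≈ 8.26446.
An open-market sale reduces the monetary base by 7.6 million, so ΔM = m × ΔMB = 8.26446 × (−7.6) ≈ -62.8099 million.

-62.810 million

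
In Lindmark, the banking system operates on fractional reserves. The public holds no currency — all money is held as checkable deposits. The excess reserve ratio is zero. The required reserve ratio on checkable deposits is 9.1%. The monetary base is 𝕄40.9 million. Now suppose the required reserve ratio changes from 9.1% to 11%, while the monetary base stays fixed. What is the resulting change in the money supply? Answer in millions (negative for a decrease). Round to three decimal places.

Initially m₁ = 1 / (0.091) ≈ 10.989011, so M₁ = 10.989011 × 40.9 ≈ 449.4505 million.
After the change m₂ = 1 / (0.11) ≈ 9.090909, so M₂ = 9.090909 × 40.9 ≈ 371.8182 million.
ΔM = M₂ − M₁ = 371.8182 − 449.4505 = -77.6323 million.

-77.632 million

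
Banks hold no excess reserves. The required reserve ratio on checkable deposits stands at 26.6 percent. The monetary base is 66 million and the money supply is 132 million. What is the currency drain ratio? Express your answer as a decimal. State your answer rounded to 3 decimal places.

0.468

Using m = M/MB = 132/66 = 2.000000. From m = (1 + c)/(c + rr + e), rearranging gives 1 + c = m·(c + rr + e), so c·(1 − m) = m·(rr + e) − 1.
Hence c = [m·(rr + e) − 1]/(1 − m) = [2.000000 × (0.266 + 0) − 1] / (1 − 2.000000) = 0.468000.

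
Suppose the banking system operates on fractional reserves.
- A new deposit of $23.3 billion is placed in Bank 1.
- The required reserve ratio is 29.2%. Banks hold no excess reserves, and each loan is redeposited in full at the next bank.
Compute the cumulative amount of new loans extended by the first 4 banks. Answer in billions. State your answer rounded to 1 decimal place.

$42.3 billion

Bank i lends (1 − rr)^i of the original deposit: Bank 1 lends 23.3·0.7080 = 16.4964, Bank 2 lends 23.3·0.7080² ≈ 11.6795, and so on.
Summing a geometric series: total = 23.3·[0.7080·(1 − 0.7080^4) / (1 − 0.7080)] ≈ 42.2994 billion.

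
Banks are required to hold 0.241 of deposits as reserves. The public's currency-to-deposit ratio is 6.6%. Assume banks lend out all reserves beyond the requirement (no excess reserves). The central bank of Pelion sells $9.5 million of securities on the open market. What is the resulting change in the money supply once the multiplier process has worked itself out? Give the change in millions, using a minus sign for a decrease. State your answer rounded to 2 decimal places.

-32.99 million

The money multiplier is m = (1 + c) / (rr + c) = (1 + 0.066) / (0.241 + 0.066) ≈ 3.4723.
The sale removes 9.5 million of base, so ΔM = m × ΔMB = 3.4723 × (−9.5) ≈ -32.9869 million.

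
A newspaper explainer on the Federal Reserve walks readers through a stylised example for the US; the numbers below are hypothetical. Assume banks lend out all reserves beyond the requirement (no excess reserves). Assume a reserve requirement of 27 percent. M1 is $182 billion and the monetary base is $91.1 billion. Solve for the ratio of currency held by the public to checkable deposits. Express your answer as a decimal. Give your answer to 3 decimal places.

Using m = M/MB = 182/91.1 ≈ 1.997805. From m = (1 + c)/(c + rr + e), rearranging gives 1 + c = m·(c + rr + e), so c·(1 − m) = m·(rr + e) − 1.
Hence c = [m·(rr + e) − 1]/(1 − m) = [1.997805 × (0.27 + 0) − 1] / (1 − 1.997805) ≈ 0.461606.

0.462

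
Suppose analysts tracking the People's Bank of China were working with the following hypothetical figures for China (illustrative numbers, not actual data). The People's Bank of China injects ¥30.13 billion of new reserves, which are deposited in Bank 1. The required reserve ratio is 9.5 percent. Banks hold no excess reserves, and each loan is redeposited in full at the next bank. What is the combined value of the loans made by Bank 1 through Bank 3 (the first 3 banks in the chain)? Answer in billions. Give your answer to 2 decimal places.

Bank i lends (1 − rr)^i of the original deposit: Bank 1 lends 30.13·0.9050 ≈ 27.2676, Bank 2 lends 30.13·0.9050² ≈ 24.6772, and so on.
Summing a geometric series: total = 30.13·[0.9050·(1 − 0.9050^3) / (1 − 0.9050)] ≈ 74.2778 billion.

¥74.28 billion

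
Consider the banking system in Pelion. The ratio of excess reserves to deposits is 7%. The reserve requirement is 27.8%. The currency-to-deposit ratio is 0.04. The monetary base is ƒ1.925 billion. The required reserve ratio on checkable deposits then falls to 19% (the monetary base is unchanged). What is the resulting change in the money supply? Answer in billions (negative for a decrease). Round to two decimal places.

Initially m₁ = (1 + 0.04) / (0.278 + 0.07 + 0.04) ≈ 2.6804, so M₁ = 2.6804 × 1.925 ≈ 5.1598 billion.
After the change m₂ = (1 + 0.04) / (0.19 + 0.07 + 0.04) ≈ 3.4667, so M₂ = 3.4667 × 1.925 ≈ 6.6734 billion.
ΔM = M₂ − M₁ = 6.6734 − 5.1598 = 1.5136 billion.

ƒ1.51 billion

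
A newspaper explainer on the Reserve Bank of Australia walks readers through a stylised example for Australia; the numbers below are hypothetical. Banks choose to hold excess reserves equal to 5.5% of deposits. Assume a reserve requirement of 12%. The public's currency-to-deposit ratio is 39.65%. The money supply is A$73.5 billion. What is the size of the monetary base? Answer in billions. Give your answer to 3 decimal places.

The money multiplier is m = (1 + c) / (rr + e + c) = (1 + 0.3965) / (0.12 + 0.055 + 0.3965) ≈ 2.443570.
MB = M / m = 73.5 / 2.443570 ≈ 30.0789 billion.

A$30.079 billion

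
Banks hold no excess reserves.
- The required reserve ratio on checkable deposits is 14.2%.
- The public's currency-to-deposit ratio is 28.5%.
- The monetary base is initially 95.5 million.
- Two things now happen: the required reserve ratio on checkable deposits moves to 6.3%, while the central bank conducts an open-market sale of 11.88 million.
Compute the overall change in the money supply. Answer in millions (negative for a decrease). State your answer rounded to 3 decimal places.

Before: m₁ = (1 + 0.285) / (0.142 + 0.285) ≈ 3.009368, MB₁ = 95.5, so M₁ = 3.009368 × 95.5 ≈ 287.3946 million.
After: m₂ = (1 + 0.285) / (0.063 + 0.285) ≈ 3.692529, MB₂ = 95.5 − 11.88 = 83.62, so M₂ = 3.692529 × 83.62 ≈ 308.7693 million.
ΔM = M₂ − M₁ = 308.7693 − 287.3946 = 21.3747 million.

21.375 million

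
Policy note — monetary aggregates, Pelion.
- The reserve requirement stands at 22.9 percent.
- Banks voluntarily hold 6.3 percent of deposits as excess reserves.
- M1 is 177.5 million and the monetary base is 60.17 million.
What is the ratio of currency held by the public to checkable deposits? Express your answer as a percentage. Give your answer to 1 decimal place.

7.1%

Using m = M/MB = 177.5/60.17 ≈ 2.949975. From m = (1 + c)/(c + rr + e), rearranging gives 1 + c = m·(c + rr + e), so c·(1 − m) = m·(rr + e) − 1.
Hence c = [m·(rr + e) − 1]/(1 − m) = [2.949975 × (0.229 + 0.063) − 1] / (1 − 2.949975) ≈ 0.071082.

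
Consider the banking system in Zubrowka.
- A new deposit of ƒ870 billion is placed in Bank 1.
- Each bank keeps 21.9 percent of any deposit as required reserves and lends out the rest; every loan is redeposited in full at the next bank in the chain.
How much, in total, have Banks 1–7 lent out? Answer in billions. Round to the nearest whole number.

ƒ2553 billion

Bank i lends (1 − rr)^i of the original deposit: Bank 1 lends 870·0.7810 = 679.4700, Bank 2 lends 870·0.7810² ≈ 530.6661, and so on.
Summing a geometric series: total = 870·[0.7810·(1 − 0.7810^7) / (1 − 0.7810)] ≈ 2552.7031 billion.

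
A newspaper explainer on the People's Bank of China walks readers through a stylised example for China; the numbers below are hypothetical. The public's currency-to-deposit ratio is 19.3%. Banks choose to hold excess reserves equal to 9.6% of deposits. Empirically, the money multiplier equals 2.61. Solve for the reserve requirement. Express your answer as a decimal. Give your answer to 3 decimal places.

Using m = 2.61. Since m = (1 + c)/(c + rr + e), the denominator satisfies c + rr + e = (1 + c)/m = (1 + 0.193) / 2.61 ≈ 0.457088.
With c = 0.193 and e = 0.096, the reserve requirement is 0.457088 − 0.193 − 0.096 = 0.168088.

0.168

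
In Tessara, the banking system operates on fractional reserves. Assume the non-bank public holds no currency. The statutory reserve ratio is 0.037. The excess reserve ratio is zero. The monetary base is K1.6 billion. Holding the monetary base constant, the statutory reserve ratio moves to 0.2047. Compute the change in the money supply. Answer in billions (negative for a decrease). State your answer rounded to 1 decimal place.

-35.4 billion

Initially m₁ = 1 / (0.037) ≈ 27.0270, so M₁ = 27.0270 × 1.6 = 43.2432 billion.
After the change m₂ = 1 / (0.2047) ≈ 4.8852, so M₂ = 4.8852 × 1.6 ≈ 7.8163 billion.
ΔM = M₂ − M₁ = 7.8163 − 43.2432 = -35.4269 billion.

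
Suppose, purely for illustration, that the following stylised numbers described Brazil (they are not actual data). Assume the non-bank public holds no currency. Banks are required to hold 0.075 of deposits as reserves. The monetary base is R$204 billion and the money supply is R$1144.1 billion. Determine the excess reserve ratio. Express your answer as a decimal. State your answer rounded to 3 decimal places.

0.103

Using m = M/MB = 1144.1/204 ≈ 5.608333. Since m = (1 + c)/(c + rr + e), the denominator satisfies c + rr + e = (1 + c)/m = (1 + 0) / 5.608333 ≈ 0.178306.
With c = 0 and rr = 0.075, the excess reserve ratio is 0.178306 − 0 − 0.075 = 0.103306.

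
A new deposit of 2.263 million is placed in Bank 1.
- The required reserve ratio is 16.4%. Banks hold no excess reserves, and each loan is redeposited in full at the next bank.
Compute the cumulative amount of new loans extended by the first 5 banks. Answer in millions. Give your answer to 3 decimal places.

6.825 million

Bank i lends (1 − rr)^i of the original deposit: Bank 1 lends 2.263·0.8360 ≈ 1.8919, Bank 2 lends 2.263·0.8360² ≈ 1.5816, and so on.
Summing a geometric series: total = 2.263·[0.8360·(1 − 0.8360^5) / (1 − 0.8360)] ≈ 6.8252 million.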